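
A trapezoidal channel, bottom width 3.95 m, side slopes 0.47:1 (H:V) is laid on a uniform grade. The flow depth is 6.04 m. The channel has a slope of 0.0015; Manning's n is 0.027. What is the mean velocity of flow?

V = 2.55 m/s

With bottom width b = 3.95 m and side slope z = 0.47: A = (b + zy)y = (3.95 + 0.47×6.04)×6.04 = 41 m²; P = b + 2y√(1+z²) = 3.95 + 2×6.04×1.105 = 17.3 m.
Hydraulic radius R = A/P = 41/17.3 = 2.371 m.
From Manning's equation, V = (1/n) R^(2/3) S^(1/2) = (1/0.027) × 2.371^(2/3) × 0.0015^(1/2) = 2.55 m/s.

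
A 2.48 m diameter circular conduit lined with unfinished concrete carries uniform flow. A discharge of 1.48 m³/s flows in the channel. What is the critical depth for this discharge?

y_c = 0.537 m

At critical depth, Q² T / (g A³) = 1, i.e. A³/T = Q²/g = 1.48²/9.81 = 0.2233.
Try y = 0.365 m: A³/T = 0.04914 — short.
Try y = 0.628 m: A³/T = 0.4122 — over.
Try y = 0.537 m: A³/T = 0.2238 — close enough.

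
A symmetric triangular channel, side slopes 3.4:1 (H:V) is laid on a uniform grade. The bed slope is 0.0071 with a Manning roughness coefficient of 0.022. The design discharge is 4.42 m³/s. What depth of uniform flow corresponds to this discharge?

y_n = 0.801 m

Manning's equation rearranged: A R^(2/3) = nQ / (1·√S) = 0.022 × 4.42 / (√0.0071) = 1.154.
Trying y = 0.643 m: A R^(2/3) = 0.6417 — low.
Trying y = 0.801 m: A R^(2/3) = 1.153 — ≈ 1.154.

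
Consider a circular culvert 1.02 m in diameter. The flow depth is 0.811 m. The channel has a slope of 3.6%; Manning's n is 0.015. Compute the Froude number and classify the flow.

supercritical

For a circular section of diameter D = 1.02 m at depth y = 0.811 m, the central angle is θ = 2 arccos(1 − 2y/D) = 4.404 rad. Then A = (D²/8)(θ − sin θ) = 0.6967 m² and P = Dθ/2 = 2.246 m.
Hydraulic radius R = A/P = 0.6967/2.246 = 0.3102 m.
V = (1/n) R^(2/3) √S = (1/0.015) × 0.3102^(2/3) × √0.036 = 5.796 m/s. Hydraulic depth D_h = A/T = 0.6967/0.8234 = 0.8461 m.
Froude number Fr = V/√(g·D_h) = 5.796/√(9.81×0.8461) = 2.01, which is greater than 1, so the flow is supercritical.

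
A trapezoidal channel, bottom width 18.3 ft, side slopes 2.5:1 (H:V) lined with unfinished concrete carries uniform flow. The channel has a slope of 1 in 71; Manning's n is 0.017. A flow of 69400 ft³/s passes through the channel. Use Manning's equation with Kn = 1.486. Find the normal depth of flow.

y_n = 20 ft

Manning's equation rearranged: A R^(2/3) = nQ / (1.486·√S) = 0.017 × 69400 / (1.486 × √0.01408) = 6690.
At y = 23.1 ft: A R^(2/3) = 9366 — high.
At y = 20 ft: A R^(2/3) = 6691 — ≈ 6690.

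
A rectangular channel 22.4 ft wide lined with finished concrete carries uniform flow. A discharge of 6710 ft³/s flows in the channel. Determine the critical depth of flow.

y_c = 14.1 ft

For a rectangular channel, critical depth y_c = (q²/g)^(1/3) where q = Q/b = 6710/22.4 = 299.6 ft²/s.
So y_c = (299.6²/32.2)^(1/3) = 14.1 ft.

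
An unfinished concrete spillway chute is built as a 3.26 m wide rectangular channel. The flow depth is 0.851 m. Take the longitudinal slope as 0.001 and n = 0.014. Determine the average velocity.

V = 1.53 m/s

Flow area A = b·y = 3.26 × 0.851 = 2.774 m². Wetted perimeter P = b + 2y = 3.26 + 2×0.851 = 4.962 m.
Hydraulic radius R = A/P = 2.774/4.962 = 0.5591 m.
From Manning's equation, V = (1/n) R^(2/3) S^(1/2) = (1/0.014) × 0.5591^(2/3) × 0.001^(1/2) = 1.53 m/s.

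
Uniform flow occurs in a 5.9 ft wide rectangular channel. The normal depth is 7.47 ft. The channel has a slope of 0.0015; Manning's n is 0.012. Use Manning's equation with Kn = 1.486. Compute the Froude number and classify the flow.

Flow area A = b·y = 5.9 × 7.47 = 44.07 ft². Wetted perimeter P = b + 2y = 5.9 + 2×7.47 = 20.84 ft.
Hydraulic radius R = A/P = 44.07/20.84 = 2.115 ft.
V = (1.486/n) R^(2/3) √S = (1.486/0.012) × 2.115^(2/3) × √0.0015 = 7.902 ft/s. Hydraulic depth D_h = A/T = 44.07/5.9 = 7.47 ft.
Froude number Fr = V/√(g·D_h) = 7.902/√(32.2×7.47) = 0.51, which is less than 1, so the flow is subcritical.

subcritical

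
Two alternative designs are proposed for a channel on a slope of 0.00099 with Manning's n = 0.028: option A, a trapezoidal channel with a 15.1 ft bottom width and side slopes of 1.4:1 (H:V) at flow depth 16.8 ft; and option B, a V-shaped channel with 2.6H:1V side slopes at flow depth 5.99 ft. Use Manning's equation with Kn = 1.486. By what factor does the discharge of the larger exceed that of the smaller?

15.1

Channel A: With bottom width b = 15.1 ft and side slope z = 1.4: A = (b + zy)y = (15.1 + 1.4×16.8)×16.8 = 648.8 ft²; P = b + 2y√(1+z²) = 15.1 + 2×16.8×1.72 = 72.91 ft. Hydraulic radius R = A/P = 648.8/72.91 = 8.899 ft. Q_A = (1.486/0.028)·648.8·8.899^(2/3)·√0.00099 = 4653 ft³/s.
Channel B: For a triangular section with side slope z = 2.6: A = zy² = 2.6×5.99² = 93.29 ft²; P = 2y√(1+z²) = 2×5.99×2.786 = 33.37 ft. Hydraulic radius R = A/P = 93.29/33.37 = 2.795 ft. Q_B = (1.486/0.028)·93.29·2.795^(2/3)·√0.00099 = 309.1 ft³/s.
The larger discharge is 4653 ft³/s and the smaller is 309.1 ft³/s; the ratio is 15.1.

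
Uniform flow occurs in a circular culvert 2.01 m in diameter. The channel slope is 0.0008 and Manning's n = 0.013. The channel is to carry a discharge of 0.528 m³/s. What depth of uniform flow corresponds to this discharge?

Manning's equation rearranged: A R^(2/3) = nQ / (1·√S) = 0.013 × 0.528 / (√0.0008) = 0.2427.
Try y = 0.565 m: A R^(2/3) = 0.346 — high.
Try y = 0.398 m: A R^(2/3) = 0.1721 — low.
Try y = 0.472 m: A R^(2/3) = 0.2426 — close enough.

y_n = 0.472 m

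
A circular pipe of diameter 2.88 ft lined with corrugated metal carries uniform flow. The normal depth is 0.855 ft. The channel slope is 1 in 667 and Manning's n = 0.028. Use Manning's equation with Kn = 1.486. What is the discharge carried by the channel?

Q = 2.06 ft³/s

For a circular section of diameter D = 2.88 ft at depth y = 0.855 ft, the central angle is θ = 2 arccos(1 − 2y/D) = 2.305 rad. Then A = (D²/8)(θ − sin θ) = 1.62 ft² and P = Dθ/2 = 3.319 ft.
Hydraulic radius R = A/P = 1.62/3.319 = 0.4881 ft.
Manning's equation: Q = (1.486/n) A R^(2/3) S^(1/2) = (1.486/0.028) × 1.62 × 0.4881^(2/3) × 0.001499^(1/2) = 2.06 ft³/s.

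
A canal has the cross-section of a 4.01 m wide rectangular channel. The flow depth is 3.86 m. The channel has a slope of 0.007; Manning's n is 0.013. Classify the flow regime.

supercritical

Flow area A = b·y = 4.01 × 3.86 = 15.48 m². Wetted perimeter P = b + 2y = 4.01 + 2×3.86 = 11.73 m.
Hydraulic radius R = A/P = 15.48/11.73 = 1.32 m.
V = (1/n) R^(2/3) √S = (1/0.013) × 1.32^(2/3) × √0.007 = 7.743 m/s. Hydraulic depth D_h = A/T = 15.48/4.01 = 3.86 m.
Froude number Fr = V/√(g·D_h) = 7.743/√(9.81×3.86) = 1.26, which is greater than 1, so the flow is supercritical.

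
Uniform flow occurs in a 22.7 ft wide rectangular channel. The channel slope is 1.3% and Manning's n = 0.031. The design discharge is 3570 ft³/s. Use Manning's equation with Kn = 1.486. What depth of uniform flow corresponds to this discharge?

y_n = 9.59 ft

Manning's equation rearranged: A R^(2/3) = nQ / (1.486·√S) = 0.031 × 3570 / (1.486 × √0.013) = 653.2.
Trying y = 7.33 ft: A R^(2/3) = 450.4 — too small.
Trying y = 11.5 ft: A R^(2/3) = 834.2 — too large.
Trying y = 9.59 ft: A R^(2/3) = 653.2 — matches.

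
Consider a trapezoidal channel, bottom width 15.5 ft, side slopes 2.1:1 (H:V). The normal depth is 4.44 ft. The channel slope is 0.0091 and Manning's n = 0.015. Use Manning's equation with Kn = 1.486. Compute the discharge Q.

With bottom width b = 15.5 ft and side slope z = 2.1: A = (b + zy)y = (15.5 + 2.1×4.44)×4.44 = 110.2 ft²; P = b + 2y√(1+z²) = 15.5 + 2×4.44×2.326 = 36.15 ft.
Hydraulic radius R = A/P = 110.2/36.15 = 3.049 ft.
Manning's equation: Q = (1.486/n) A R^(2/3) S^(1/2) = (1.486/0.015) × 110.2 × 3.049^(2/3) × 0.0091^(1/2) = 2190 ft³/s.

Q = 2190 ft³/s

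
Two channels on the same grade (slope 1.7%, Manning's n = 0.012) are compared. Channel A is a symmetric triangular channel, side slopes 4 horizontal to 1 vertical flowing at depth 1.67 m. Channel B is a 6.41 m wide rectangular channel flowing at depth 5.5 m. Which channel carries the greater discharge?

channel B

Channel A: For a triangular section with side slope z = 4: A = zy² = 4×1.67² = 11.16 m²; P = 2y√(1+z²) = 2×1.67×4.123 = 13.77 m. Hydraulic radius R = A/P = 11.16/13.77 = 0.8101 m. Q_A = (1/0.012)·11.16·0.8101^(2/3)·√0.017 = 105.3 m³/s.
Channel B: Flow area A = b·y = 6.41 × 5.5 = 35.26 m². Wetted perimeter P = b + 2y = 6.41 + 2×5.5 = 17.41 m. Hydraulic radius R = A/P = 35.26/17.41 = 2.025 m. Q_B = (1/0.012)·35.26·2.025^(2/3)·√0.017 = 613.1 m³/s.
Q_A = 105.3 m³/s vs Q_B = 613.1 m³/s, so channel B carries more.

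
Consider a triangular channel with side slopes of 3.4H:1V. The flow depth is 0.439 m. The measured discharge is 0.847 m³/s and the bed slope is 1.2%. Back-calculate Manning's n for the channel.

n = 0.03

For a triangular section with side slope z = 3.4: A = zy² = 3.4×0.439² = 0.6553 m²; P = 2y√(1+z²) = 2×0.439×3.544 = 3.112 m.
Hydraulic radius R = A/P = 0.6553/3.112 = 0.2106 m.
Rearranging Manning's equation: n = (1/Q) A R^(2/3) S^(1/2) = (1/0.847) × 0.6553 × 0.2106^(2/3) × √0.012 = 0.03.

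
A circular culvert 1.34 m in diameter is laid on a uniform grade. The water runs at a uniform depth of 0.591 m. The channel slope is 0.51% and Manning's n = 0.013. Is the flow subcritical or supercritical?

supercritical

For a circular section of diameter D = 1.34 m at depth y = 0.591 m, the central angle is θ = 2 arccos(1 − 2y/D) = 2.905 rad. Then A = (D²/8)(θ − sin θ) = 0.5995 m² and P = Dθ/2 = 1.946 m.
Hydraulic radius R = A/P = 0.5995/1.946 = 0.308 m.
V = (1/n) R^(2/3) √S = (1/0.013) × 0.308^(2/3) × √0.0051 = 2.505 m/s. Hydraulic depth D_h = A/T = 0.5995/1.331 = 0.4505 m.
Froude number Fr = V/√(g·D_h) = 2.505/√(9.81×0.4505) = 1.19, which is greater than 1, so the flow is supercritical.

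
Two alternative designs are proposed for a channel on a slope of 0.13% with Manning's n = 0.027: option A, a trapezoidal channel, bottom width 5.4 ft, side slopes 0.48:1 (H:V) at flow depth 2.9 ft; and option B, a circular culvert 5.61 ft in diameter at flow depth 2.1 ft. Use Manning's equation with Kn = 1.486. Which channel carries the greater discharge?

channel A

Channel A: With bottom width b = 5.4 ft and side slope z = 0.48: A = (b + zy)y = (5.4 + 0.48×2.9)×2.9 = 19.7 ft²; P = b + 2y√(1+z²) = 5.4 + 2×2.9×1.109 = 11.83 ft. Hydraulic radius R = A/P = 19.7/11.83 = 1.664 ft. Q_A = (1.486/0.027)·19.7·1.664^(2/3)·√0.0013 = 54.9 ft³/s.
Channel B: For a circular section of diameter D = 5.61 ft at depth y = 2.1 ft, the central angle is θ = 2 arccos(1 − 2y/D) = 2.633 rad. Then A = (D²/8)(θ − sin θ) = 8.446 ft² and P = Dθ/2 = 7.387 ft. Hydraulic radius R = A/P = 8.446/7.387 = 1.143 ft. Q_B = (1.486/0.027)·8.446·1.143^(2/3)·√0.0013 = 18.33 ft³/s.
Q_A = 54.9 ft³/s vs Q_B = 18.33 ft³/s, so channel A carries more.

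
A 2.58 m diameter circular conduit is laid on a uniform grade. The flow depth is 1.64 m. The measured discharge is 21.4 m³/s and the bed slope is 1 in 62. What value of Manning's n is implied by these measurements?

For a circular section of diameter D = 2.58 m at depth y = 1.64 m, the central angle is θ = 2 arccos(1 − 2y/D) = 3.691 rad. Then A = (D²/8)(θ − sin θ) = 3.506 m² and P = Dθ/2 = 4.762 m.
Hydraulic radius R = A/P = 3.506/4.762 = 0.7363 m.
Rearranging Manning's equation: n = (1/Q) A R^(2/3) S^(1/2) = (1/21.4) × 3.506 × 0.7363^(2/3) × √0.01613 = 0.017.

n = 0.017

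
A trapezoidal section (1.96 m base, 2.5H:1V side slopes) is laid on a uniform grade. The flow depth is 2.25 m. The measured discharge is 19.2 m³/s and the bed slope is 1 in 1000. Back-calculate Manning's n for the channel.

n = 0.032

With bottom width b = 1.96 m and side slope z = 2.5: A = (b + zy)y = (1.96 + 2.5×2.25)×2.25 = 17.07 m²; P = b + 2y√(1+z²) = 1.96 + 2×2.25×2.693 = 14.08 m.
Hydraulic radius R = A/P = 17.07/14.08 = 1.212 m.
Rearranging Manning's equation: n = (1/Q) A R^(2/3) S^(1/2) = (1/19.2) × 17.07 × 1.212^(2/3) × √0.001 = 0.032.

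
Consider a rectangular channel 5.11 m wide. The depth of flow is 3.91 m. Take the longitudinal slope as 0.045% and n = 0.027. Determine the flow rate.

Q = 21 m³/s

Flow area A = b·y = 5.11 × 3.91 = 19.98 m². Wetted perimeter P = b + 2y = 5.11 + 2×3.91 = 12.93 m.
Hydraulic radius R = A/P = 19.98/12.93 = 1.545 m.
Manning's equation: Q = (1/n) A R^(2/3) S^(1/2) = (1/0.027) × 19.98 × 1.545^(2/3) × 0.00045^(1/2) = 21 m³/s.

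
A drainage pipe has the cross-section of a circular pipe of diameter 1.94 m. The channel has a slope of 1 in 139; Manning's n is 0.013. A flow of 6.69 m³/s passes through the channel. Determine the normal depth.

y_n = 1.04 m

Manning's equation rearranged: A R^(2/3) = nQ / (1·√S) = 0.013 × 6.69 / (√0.007194) = 1.025.
At y = 1.17 m: A R^(2/3) = 1.236 — over.
At y = 0.789 m: A R^(2/3) = 0.6338 — short.
At y = 1.04 m: A R^(2/3) = 1.025 — ≈ 1.025.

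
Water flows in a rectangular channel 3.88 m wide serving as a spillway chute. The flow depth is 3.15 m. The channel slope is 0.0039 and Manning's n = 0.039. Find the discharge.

Q = 22.1 m³/s

Flow area A = b·y = 3.88 × 3.15 = 12.22 m². Wetted perimeter P = b + 2y = 3.88 + 2×3.15 = 10.18 m.
Hydraulic radius R = A/P = 12.22/10.18 = 1.201 m.
Manning's equation: Q = (1/n) A R^(2/3) S^(1/2) = (1/0.039) × 12.22 × 1.201^(2/3) × 0.0039^(1/2) = 22.1 m³/s.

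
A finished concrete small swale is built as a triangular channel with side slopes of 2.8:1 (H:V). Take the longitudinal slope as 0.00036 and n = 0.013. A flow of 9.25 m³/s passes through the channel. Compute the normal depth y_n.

y_n = 1.64 m

Manning's equation rearranged: A R^(2/3) = nQ / (1·√S) = 0.013 × 9.25 / (√0.00036) = 6.338.
At y = 2 m: A R^(2/3) = 10.76 — high.
At y = 1.22 m: A R^(2/3) = 2.88 — low.
At y = 1.64 m: A R^(2/3) = 6.339 — ≈ 6.338.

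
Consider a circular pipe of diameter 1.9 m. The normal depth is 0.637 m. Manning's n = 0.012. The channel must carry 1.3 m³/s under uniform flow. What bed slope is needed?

For a circular section of diameter D = 1.9 m at depth y = 0.637 m, the central angle is θ = 2 arccos(1 − 2y/D) = 2.47 rad. Then A = (D²/8)(θ − sin θ) = 0.8339 m² and P = Dθ/2 = 2.347 m.
Hydraulic radius R = A/P = 0.8339/2.347 = 0.3554 m.
From Manning's equation, S = [nQ / (1 A R^(2/3))]² = [0.012 × 1.3 / (1 × 0.8339 × 0.3554^(2/3))]² = 0.00139.

S = 0.00139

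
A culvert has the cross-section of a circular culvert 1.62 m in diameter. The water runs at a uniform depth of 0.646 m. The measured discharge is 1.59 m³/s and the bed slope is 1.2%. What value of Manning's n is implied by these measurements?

For a circular section of diameter D = 1.62 m at depth y = 0.646 m, the central angle is θ = 2 arccos(1 − 2y/D) = 2.734 rad. Then A = (D²/8)(θ − sin θ) = 0.7667 m² and P = Dθ/2 = 2.214 m.
Hydraulic radius R = A/P = 0.7667/2.214 = 0.3463 m.
Rearranging Manning's equation: n = (1/Q) A R^(2/3) S^(1/2) = (1/1.59) × 0.7667 × 0.3463^(2/3) × √0.012 = 0.026.

n = 0.026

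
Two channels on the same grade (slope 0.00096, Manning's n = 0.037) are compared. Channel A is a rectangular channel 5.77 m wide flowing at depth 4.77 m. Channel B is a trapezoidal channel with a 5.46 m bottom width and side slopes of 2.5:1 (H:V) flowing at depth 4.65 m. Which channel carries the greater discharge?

Channel A: Flow area A = b·y = 5.77 × 4.77 = 27.52 m². Wetted perimeter P = b + 2y = 5.77 + 2×4.77 = 15.31 m. Hydraulic radius R = A/P = 27.52/15.31 = 1.798 m. Q_A = (1/0.037)·27.52·1.798^(2/3)·√0.00096 = 34.08 m³/s.
Channel B: With bottom width b = 5.46 m and side slope z = 2.5: A = (b + zy)y = (5.46 + 2.5×4.65)×4.65 = 79.45 m²; P = b + 2y√(1+z²) = 5.46 + 2×4.65×2.693 = 30.5 m. Hydraulic radius R = A/P = 79.45/30.5 = 2.605 m. Q_B = (1/0.037)·79.45·2.605^(2/3)·√0.00096 = 125.9 m³/s.
Q_A = 34.08 m³/s vs Q_B = 125.9 m³/s, so channel B carries more.

channel B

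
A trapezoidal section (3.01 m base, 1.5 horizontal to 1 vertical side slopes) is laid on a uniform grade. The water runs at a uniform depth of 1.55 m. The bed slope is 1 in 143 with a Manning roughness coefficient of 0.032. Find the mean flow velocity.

V = 2.55 m/s

With bottom width b = 3.01 m and side slope z = 1.5: A = (b + zy)y = (3.01 + 1.5×1.55)×1.55 = 8.269 m²; P = b + 2y√(1+z²) = 3.01 + 2×1.55×1.803 = 8.599 m.
Hydraulic radius R = A/P = 8.269/8.599 = 0.9617 m.
From Manning's equation, V = (1/n) R^(2/3) S^(1/2) = (1/0.032) × 0.9617^(2/3) × 0.006993^(1/2) = 2.55 m/s.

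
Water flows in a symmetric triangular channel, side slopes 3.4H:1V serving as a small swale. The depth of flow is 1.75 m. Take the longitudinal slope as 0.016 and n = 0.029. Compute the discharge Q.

Q = 40.4 m³/s

For a triangular section with side slope z = 3.4: A = zy² = 3.4×1.75² = 10.41 m²; P = 2y√(1+z²) = 2×1.75×3.544 = 12.4 m.
Hydraulic radius R = A/P = 10.41/12.4 = 0.8394 m.
Manning's equation: Q = (1/n) A R^(2/3) S^(1/2) = (1/0.029) × 10.41 × 0.8394^(2/3) × 0.016^(1/2) = 40.4 m³/s.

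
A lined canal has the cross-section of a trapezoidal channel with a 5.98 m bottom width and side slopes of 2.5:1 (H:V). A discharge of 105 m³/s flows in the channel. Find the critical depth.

At critical depth, Q² T / (g A³) = 1, i.e. A³/T = Q²/g = 105²/9.81 = 1124.
At y = 2.76 m: A³/T = 2271 — too large.
At y = 1.93 m: A³/T = 580.2 — too small.
At y = 2.3 m: A³/T = 1123 — ≈ 1124.

y_c = 2.3 m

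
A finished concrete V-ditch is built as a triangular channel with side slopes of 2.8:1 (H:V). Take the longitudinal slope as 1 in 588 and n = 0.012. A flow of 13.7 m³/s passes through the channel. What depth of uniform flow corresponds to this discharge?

y_n = 1.38 m

Manning's equation rearranged: A R^(2/3) = nQ / (1·√S) = 0.012 × 13.7 / (√0.001701) = 3.986.
Trying y = 1.04 m: A R^(2/3) = 1.882 — too small.
Trying y = 1.38 m: A R^(2/3) = 4 — matches.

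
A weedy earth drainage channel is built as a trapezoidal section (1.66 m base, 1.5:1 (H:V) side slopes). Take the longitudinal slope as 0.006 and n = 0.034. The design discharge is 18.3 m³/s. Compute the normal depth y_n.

y_n = 1.84 m

Manning's equation rearranged: A R^(2/3) = nQ / (1·√S) = 0.034 × 18.3 / (√0.006) = 8.033.
Try y = 2.05 m: A R^(2/3) = 10.17 — over.
Try y = 1.25 m: A R^(2/3) = 3.538 — short.
Try y = 1.84 m: A R^(2/3) = 8.027 — ≈ 8.033.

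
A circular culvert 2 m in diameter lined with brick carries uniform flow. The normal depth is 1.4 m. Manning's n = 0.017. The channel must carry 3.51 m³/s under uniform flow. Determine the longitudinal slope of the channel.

For a circular section of diameter D = 2 m at depth y = 1.4 m, the central angle is θ = 2 arccos(1 − 2y/D) = 3.965 rad. Then A = (D²/8)(θ − sin θ) = 2.349 m² and P = Dθ/2 = 3.965 m.
Hydraulic radius R = A/P = 2.349/3.965 = 0.5925 m.
From Manning's equation, S = [nQ / (1 A R^(2/3))]² = [0.017 × 3.51 / (1 × 2.349 × 0.5925^(2/3))]² = 0.0013.

S = 0.0013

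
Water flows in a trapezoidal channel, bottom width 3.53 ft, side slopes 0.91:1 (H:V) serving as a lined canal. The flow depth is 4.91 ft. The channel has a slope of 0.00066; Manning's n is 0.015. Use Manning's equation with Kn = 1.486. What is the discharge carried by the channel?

Q = 176 ft³/s

With bottom width b = 3.53 ft and side slope z = 0.91: A = (b + zy)y = (3.53 + 0.91×4.91)×4.91 = 39.27 ft²; P = b + 2y√(1+z²) = 3.53 + 2×4.91×1.352 = 16.81 ft.
Hydraulic radius R = A/P = 39.27/16.81 = 2.337 ft.
Manning's equation: Q = (1.486/n) A R^(2/3) S^(1/2) = (1.486/0.015) × 39.27 × 2.337^(2/3) × 0.00066^(1/2) = 176 ft³/s.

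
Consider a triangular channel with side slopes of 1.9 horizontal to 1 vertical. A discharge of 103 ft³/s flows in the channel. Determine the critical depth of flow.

At critical depth, Q² T / (g A³) = 1, i.e. A³/T = Q²/g = 103²/32.2 = 329.5.
Try y = 2.45 ft: A³/T = 159.3 — short.
Try y = 3.34 ft: A³/T = 750.3 — over.
Try y = 2.83 ft: A³/T = 327.6 — ≈ 329.5.

y_c = 2.83 ft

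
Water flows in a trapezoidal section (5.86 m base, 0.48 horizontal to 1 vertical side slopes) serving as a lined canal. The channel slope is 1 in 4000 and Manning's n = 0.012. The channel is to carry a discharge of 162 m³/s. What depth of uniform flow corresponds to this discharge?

y_n = 6.65 m

Manning's equation rearranged: A R^(2/3) = nQ / (1·√S) = 0.012 × 162 / (√0.00025) = 122.9.
Trying y = 7.33 m: A R^(2/3) = 146.4 — over.
Trying y = 6.65 m: A R^(2/3) = 123 — matches.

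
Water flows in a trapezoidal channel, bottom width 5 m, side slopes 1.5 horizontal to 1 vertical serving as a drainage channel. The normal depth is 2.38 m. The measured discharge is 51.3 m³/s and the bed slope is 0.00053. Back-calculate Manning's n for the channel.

n = 0.012

With bottom width b = 5 m and side slope z = 1.5: A = (b + zy)y = (5 + 1.5×2.38)×2.38 = 20.4 m²; P = b + 2y√(1+z²) = 5 + 2×2.38×1.803 = 13.58 m.
Hydraulic radius R = A/P = 20.4/13.58 = 1.502 m.
Rearranging Manning's equation: n = (1/Q) A R^(2/3) S^(1/2) = (1/51.3) × 20.4 × 1.502^(2/3) × √0.00053 = 0.012.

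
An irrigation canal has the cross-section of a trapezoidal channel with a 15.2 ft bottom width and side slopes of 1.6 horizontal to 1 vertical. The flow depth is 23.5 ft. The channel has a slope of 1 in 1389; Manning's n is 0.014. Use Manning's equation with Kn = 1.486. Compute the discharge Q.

Q = 18500 ft³/s

With bottom width b = 15.2 ft and side slope z = 1.6: A = (b + zy)y = (15.2 + 1.6×23.5)×23.5 = 1241 ft²; P = b + 2y√(1+z²) = 15.2 + 2×23.5×1.887 = 103.9 ft.
Hydraulic radius R = A/P = 1241/103.9 = 11.94 ft.
Manning's equation: Q = (1.486/n) A R^(2/3) S^(1/2) = (1.486/0.014) × 1241 × 11.94^(2/3) × 0.0007199^(1/2) = 18500 ft³/s.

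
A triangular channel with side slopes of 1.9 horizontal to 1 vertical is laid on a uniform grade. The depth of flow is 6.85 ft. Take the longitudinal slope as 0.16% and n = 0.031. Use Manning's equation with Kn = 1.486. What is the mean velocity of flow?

For a triangular section with side slope z = 1.9: A = zy² = 1.9×6.85² = 89.15 ft²; P = 2y√(1+z²) = 2×6.85×2.147 = 29.42 ft.
Hydraulic radius R = A/P = 89.15/29.42 = 3.031 ft.
From Manning's equation, V = (1.486/n) R^(2/3) S^(1/2) = (1.486/0.031) × 3.031^(2/3) × 0.0016^(1/2) = 4.02 ft/s.

V = 4.02 ft/s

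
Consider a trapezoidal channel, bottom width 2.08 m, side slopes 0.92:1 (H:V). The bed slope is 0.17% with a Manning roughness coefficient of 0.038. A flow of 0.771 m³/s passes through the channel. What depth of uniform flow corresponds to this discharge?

y_n = 0.525 m

Manning's equation rearranged: A R^(2/3) = nQ / (1·√S) = 0.038 × 0.771 / (√0.0017) = 0.7106.
At y = 0.588 m: A R^(2/3) = 0.863 — over.
At y = 0.459 m: A R^(2/3) = 0.5652 — short.
At y = 0.525 m: A R^(2/3) = 0.7105 — close enough.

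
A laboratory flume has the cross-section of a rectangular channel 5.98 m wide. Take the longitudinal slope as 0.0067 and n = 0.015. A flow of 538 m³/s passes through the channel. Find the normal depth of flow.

Manning's equation rearranged: A R^(2/3) = nQ / (1·√S) = 0.015 × 538 / (√0.0067) = 98.59.
At y = 7.44 m: A R^(2/3) = 73.72 — short.
At y = 10.4 m: A R^(2/3) = 109.1 — over.
At y = 9.53 m: A R^(2/3) = 98.61 — ≈ 98.59.

y_n = 9.53 m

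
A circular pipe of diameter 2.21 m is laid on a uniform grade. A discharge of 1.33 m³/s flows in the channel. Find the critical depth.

y_c = 0.525 m

At critical depth, Q² T / (g A³) = 1, i.e. A³/T = Q²/g = 1.33²/9.81 = 0.1803.
Trying y = 0.373 m: A³/T = 0.04734 — short.
Trying y = 0.591 m: A³/T = 0.2864 — over.
Trying y = 0.525 m: A³/T = 0.1806 — close enough.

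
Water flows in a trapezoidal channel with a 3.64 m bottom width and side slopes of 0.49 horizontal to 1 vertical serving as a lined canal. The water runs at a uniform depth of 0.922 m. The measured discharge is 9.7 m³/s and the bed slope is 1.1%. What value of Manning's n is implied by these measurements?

n = 0.031

With bottom width b = 3.64 m and side slope z = 0.49: A = (b + zy)y = (3.64 + 0.49×0.922)×0.922 = 3.773 m²; P = b + 2y√(1+z²) = 3.64 + 2×0.922×1.114 = 5.693 m.
Hydraulic radius R = A/P = 3.773/5.693 = 0.6626 m.
Rearranging Manning's equation: n = (1/Q) A R^(2/3) S^(1/2) = (1/9.7) × 3.773 × 0.6626^(2/3) × √0.011 = 0.031.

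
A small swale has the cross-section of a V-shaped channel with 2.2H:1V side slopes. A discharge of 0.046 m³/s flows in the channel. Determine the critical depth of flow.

y_c = 0.155 m

At critical depth, Q² T / (g A³) = 1, i.e. A³/T = Q²/g = 0.046²/9.81 = 0.0002157.
Trying y = 0.127 m: A³/T = 0.00007995 — short.
Trying y = 0.195 m: A³/T = 0.0006823 — over.
Trying y = 0.155 m: A³/T = 0.0002165 — ≈ 0.0002157.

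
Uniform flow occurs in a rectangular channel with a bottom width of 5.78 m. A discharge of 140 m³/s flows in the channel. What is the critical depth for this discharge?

For a rectangular channel, critical depth y_c = (q²/g)^(1/3) where q = Q/b = 140/5.78 = 24.22 m²/s.
So y_c = (24.22²/9.81)^(1/3) = 3.91 m.

y_c = 3.91 m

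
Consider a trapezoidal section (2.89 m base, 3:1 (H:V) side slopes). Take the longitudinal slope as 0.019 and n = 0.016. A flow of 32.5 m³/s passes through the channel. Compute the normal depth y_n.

y_n = 0.931 m

Manning's equation rearranged: A R^(2/3) = nQ / (1·√S) = 0.016 × 32.5 / (√0.019) = 3.772.
At y = 1.19 m: A R^(2/3) = 6.278 — high.
At y = 0.807 m: A R^(2/3) = 2.829 — low.
At y = 0.931 m: A R^(2/3) = 3.775 — matches.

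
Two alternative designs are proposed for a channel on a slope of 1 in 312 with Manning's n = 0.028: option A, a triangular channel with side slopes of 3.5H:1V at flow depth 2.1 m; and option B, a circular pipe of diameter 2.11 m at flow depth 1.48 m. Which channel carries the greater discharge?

Channel A: For a triangular section with side slope z = 3.5: A = zy² = 3.5×2.1² = 15.44 m²; P = 2y√(1+z²) = 2×2.1×3.64 = 15.29 m. Hydraulic radius R = A/P = 15.44/15.29 = 1.01 m. Q_A = (1/0.028)·15.44·1.01^(2/3)·√0.003205 = 31.41 m³/s.
Channel B: For a circular section of diameter D = 2.11 m at depth y = 1.48 m, the central angle is θ = 2 arccos(1 − 2y/D) = 3.971 rad. Then A = (D²/8)(θ − sin θ) = 2.62 m² and P = Dθ/2 = 4.189 m. Hydraulic radius R = A/P = 2.62/4.189 = 0.6255 m. Q_B = (1/0.028)·2.62·0.6255^(2/3)·√0.003205 = 3.875 m³/s.
Q_A = 31.41 m³/s vs Q_B = 3.875 m³/s, so channel A carries more.

channel A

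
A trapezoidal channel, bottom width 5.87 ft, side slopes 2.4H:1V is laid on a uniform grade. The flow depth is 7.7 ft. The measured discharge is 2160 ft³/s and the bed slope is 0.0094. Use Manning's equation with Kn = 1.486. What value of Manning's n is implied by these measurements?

n = 0.032

With bottom width b = 5.87 ft and side slope z = 2.4: A = (b + zy)y = (5.87 + 2.4×7.7)×7.7 = 187.5 ft²; P = b + 2y√(1+z²) = 5.87 + 2×7.7×2.6 = 45.91 ft.
Hydraulic radius R = A/P = 187.5/45.91 = 4.084 ft.
Rearranging Manning's equation: n = (1.486/Q) A R^(2/3) S^(1/2) = (1.486/2160) × 187.5 × 4.084^(2/3) × √0.0094 = 0.032.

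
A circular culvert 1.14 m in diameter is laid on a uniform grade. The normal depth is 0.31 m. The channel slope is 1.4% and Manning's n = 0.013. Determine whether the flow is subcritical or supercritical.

supercritical

For a circular section of diameter D = 1.14 m at depth y = 0.31 m, the central angle is θ = 2 arccos(1 − 2y/D) = 2.194 rad. Then A = (D²/8)(θ − sin θ) = 0.2246 m² and P = Dθ/2 = 1.251 m.
Hydraulic radius R = A/P = 0.2246/1.251 = 0.1796 m.
V = (1/n) R^(2/3) √S = (1/0.013) × 0.1796^(2/3) × √0.014 = 2.897 m/s. Hydraulic depth D_h = A/T = 0.2246/1.014 = 0.2214 m.
Froude number Fr = V/√(g·D_h) = 2.897/√(9.81×0.2214) = 1.97, which is greater than 1, so the flow is supercritical.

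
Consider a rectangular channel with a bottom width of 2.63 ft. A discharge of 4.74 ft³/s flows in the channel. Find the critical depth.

For a rectangular channel, critical depth y_c = (q²/g)^(1/3) where q = Q/b = 4.74/2.63 = 1.802 ft²/s.
So y_c = (1.802²/32.2)^(1/3) = 0.466 ft.

y_c = 0.466 ft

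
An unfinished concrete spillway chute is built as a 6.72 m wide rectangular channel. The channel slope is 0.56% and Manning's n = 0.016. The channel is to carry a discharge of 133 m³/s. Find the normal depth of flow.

Manning's equation rearranged: A R^(2/3) = nQ / (1·√S) = 0.016 × 133 / (√0.0056) = 28.44.
At y = 3.41 m: A R^(2/3) = 32.54 — over.
At y = 3.08 m: A R^(2/3) = 28.4 — ≈ 28.44.

y_n = 3.08 m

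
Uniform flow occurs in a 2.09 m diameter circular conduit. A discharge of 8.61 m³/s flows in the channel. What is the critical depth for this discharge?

At critical depth, Q² T / (g A³) = 1, i.e. A³/T = Q²/g = 8.61²/9.81 = 7.557.
Trying y = 1.1 m: A³/T = 2.938 — too small.
Trying y = 1.61 m: A³/T = 12.97 — too large.
Trying y = 1.41 m: A³/T = 7.624 — close enough.

y_c = 1.41 m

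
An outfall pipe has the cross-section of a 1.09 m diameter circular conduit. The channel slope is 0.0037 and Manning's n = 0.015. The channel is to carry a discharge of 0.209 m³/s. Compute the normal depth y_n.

y_n = 0.267 m

Manning's equation rearranged: A R^(2/3) = nQ / (1·√S) = 0.015 × 0.209 / (√0.0037) = 0.05154.
Trying y = 0.31 m: A R^(2/3) = 0.06924 — over.
Trying y = 0.212 m: A R^(2/3) = 0.03246 — short.
Trying y = 0.267 m: A R^(2/3) = 0.0516 — matches.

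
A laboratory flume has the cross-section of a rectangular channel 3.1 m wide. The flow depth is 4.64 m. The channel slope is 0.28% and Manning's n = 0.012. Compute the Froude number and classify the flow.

subcritical

Flow area A = b·y = 3.1 × 4.64 = 14.38 m². Wetted perimeter P = b + 2y = 3.1 + 2×4.64 = 12.38 m.
Hydraulic radius R = A/P = 14.38/12.38 = 1.162 m.
V = (1/n) R^(2/3) √S = (1/0.012) × 1.162^(2/3) × √0.0028 = 4.873 m/s. Hydraulic depth D_h = A/T = 14.38/3.1 = 4.64 m.
Froude number Fr = V/√(g·D_h) = 4.873/√(9.81×4.64) = 0.722, which is less than 1, so the flow is subcritical.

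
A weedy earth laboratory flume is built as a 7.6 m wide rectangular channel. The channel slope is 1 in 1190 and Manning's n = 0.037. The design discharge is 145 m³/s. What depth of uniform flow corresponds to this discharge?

y_n = 12 m

Manning's equation rearranged: A R^(2/3) = nQ / (1·√S) = 0.037 × 145 / (√0.0008403) = 185.1.
At y = 14.1 m: A R^(2/3) = 222.6 — high.
At y = 10.4 m: A R^(2/3) = 156.4 — low.
At y = 12 m: A R^(2/3) = 184.9 — matches.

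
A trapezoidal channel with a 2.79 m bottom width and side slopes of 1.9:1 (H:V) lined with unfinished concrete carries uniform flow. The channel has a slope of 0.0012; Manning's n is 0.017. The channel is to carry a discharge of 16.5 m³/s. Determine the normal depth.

y_n = 1.51 m

Manning's equation rearranged: A R^(2/3) = nQ / (1·√S) = 0.017 × 16.5 / (√0.0012) = 8.097.
Try y = 1.34 m: A R^(2/3) = 6.35 — too small.
Try y = 1.65 m: A R^(2/3) = 9.711 — too large.
Try y = 1.51 m: A R^(2/3) = 8.091 — matches.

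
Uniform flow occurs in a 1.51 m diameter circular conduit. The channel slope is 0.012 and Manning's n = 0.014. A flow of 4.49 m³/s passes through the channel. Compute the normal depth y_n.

Manning's equation rearranged: A R^(2/3) = nQ / (1·√S) = 0.014 × 4.49 / (√0.012) = 0.5738.
Trying y = 1.05 m: A R^(2/3) = 0.7763 — too large.
Trying y = 0.753 m: A R^(2/3) = 0.4656 — too small.
Trying y = 0.855 m: A R^(2/3) = 0.574 — matches.

y_n = 0.855 m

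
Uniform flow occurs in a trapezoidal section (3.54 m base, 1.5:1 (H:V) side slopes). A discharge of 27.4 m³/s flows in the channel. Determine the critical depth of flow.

y_c = 1.47 m

At critical depth, Q² T / (g A³) = 1, i.e. A³/T = Q²/g = 27.4²/9.81 = 76.53.
Trying y = 1.66 m: A³/T = 117.7 — over.
Trying y = 1.28 m: A³/T = 46.25 — short.
Trying y = 1.47 m: A³/T = 75.76 — matches.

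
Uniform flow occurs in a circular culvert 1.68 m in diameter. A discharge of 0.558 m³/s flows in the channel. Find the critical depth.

y_c = 0.363 m

At critical depth, Q² T / (g A³) = 1, i.e. A³/T = Q²/g = 0.558²/9.81 = 0.03174.
At y = 0.394 m: A³/T = 0.0436 — too large.
At y = 0.363 m: A³/T = 0.03166 — close enough.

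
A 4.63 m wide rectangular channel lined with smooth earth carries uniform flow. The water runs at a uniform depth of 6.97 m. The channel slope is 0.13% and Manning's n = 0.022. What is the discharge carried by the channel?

Flow area A = b·y = 4.63 × 6.97 = 32.27 m². Wetted perimeter P = b + 2y = 4.63 + 2×6.97 = 18.57 m.
Hydraulic radius R = A/P = 32.27/18.57 = 1.738 m.
Manning's equation: Q = (1/n) A R^(2/3) S^(1/2) = (1/0.022) × 32.27 × 1.738^(2/3) × 0.0013^(1/2) = 76.4 m³/s.

Q = 76.4 m³/s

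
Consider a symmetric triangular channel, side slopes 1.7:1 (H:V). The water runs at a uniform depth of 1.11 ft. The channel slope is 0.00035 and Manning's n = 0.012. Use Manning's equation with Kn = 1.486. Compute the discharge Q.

Q = 2.97 ft³/s

For a triangular section with side slope z = 1.7: A = zy² = 1.7×1.11² = 2.095 ft²; P = 2y√(1+z²) = 2×1.11×1.972 = 4.379 ft.
Hydraulic radius R = A/P = 2.095/4.379 = 0.4784 ft.
Manning's equation: Q = (1.486/n) A R^(2/3) S^(1/2) = (1.486/0.012) × 2.095 × 0.4784^(2/3) × 0.00035^(1/2) = 2.97 ft³/s.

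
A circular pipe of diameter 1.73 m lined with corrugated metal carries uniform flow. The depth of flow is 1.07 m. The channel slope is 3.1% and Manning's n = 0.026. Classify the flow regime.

supercritical

For a circular section of diameter D = 1.73 m at depth y = 1.07 m, the central angle is θ = 2 arccos(1 − 2y/D) = 3.62 rad. Then A = (D²/8)(θ − sin θ) = 1.527 m² and P = Dθ/2 = 3.131 m.
Hydraulic radius R = A/P = 1.527/3.131 = 0.4875 m.
V = (1/n) R^(2/3) √S = (1/0.026) × 0.4875^(2/3) × √0.031 = 4.195 m/s. Hydraulic depth D_h = A/T = 1.527/1.681 = 0.9083 m.
Froude number Fr = V/√(g·D_h) = 4.195/√(9.81×0.9083) = 1.41, which is greater than 1, so the flow is supercritical.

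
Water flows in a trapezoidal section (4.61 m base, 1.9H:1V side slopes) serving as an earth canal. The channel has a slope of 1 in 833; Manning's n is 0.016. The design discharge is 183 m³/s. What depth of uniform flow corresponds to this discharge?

y_n = 4.02 m

Manning's equation rearranged: A R^(2/3) = nQ / (1·√S) = 0.016 × 183 / (√0.0012) = 84.51.
At y = 3.03 m: A R^(2/3) = 46.18 — too small.
At y = 4.02 m: A R^(2/3) = 84.57 — close enough.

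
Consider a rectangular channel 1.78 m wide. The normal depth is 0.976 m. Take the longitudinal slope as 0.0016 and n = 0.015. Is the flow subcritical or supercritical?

Flow area A = b·y = 1.78 × 0.976 = 1.737 m². Wetted perimeter P = b + 2y = 1.78 + 2×0.976 = 3.732 m.
Hydraulic radius R = A/P = 1.737/3.732 = 0.4655 m.
V = (1/n) R^(2/3) √S = (1/0.015) × 0.4655^(2/3) × √0.0016 = 1.602 m/s. Hydraulic depth D_h = A/T = 1.737/1.78 = 0.976 m.
Froude number Fr = V/√(g·D_h) = 1.602/√(9.81×0.976) = 0.518, which is less than 1, so the flow is subcritical.

subcritical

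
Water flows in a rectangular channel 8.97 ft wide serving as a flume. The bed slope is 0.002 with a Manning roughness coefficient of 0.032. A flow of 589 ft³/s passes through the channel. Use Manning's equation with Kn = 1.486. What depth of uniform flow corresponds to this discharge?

Manning's equation rearranged: A R^(2/3) = nQ / (1.486·√S) = 0.032 × 589 / (1.486 × √0.002) = 283.6.
At y = 9.58 ft: A R^(2/3) = 180.9 — too small.
At y = 15.9 ft: A R^(2/3) = 328.7 — too large.
At y = 14 ft: A R^(2/3) = 283.8 — ≈ 283.6.

y_n = 14 ft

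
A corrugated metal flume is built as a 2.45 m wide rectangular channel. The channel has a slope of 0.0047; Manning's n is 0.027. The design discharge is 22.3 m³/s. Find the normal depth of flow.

y_n = 3.78 m

Manning's equation rearranged: A R^(2/3) = nQ / (1·√S) = 0.027 × 22.3 / (√0.0047) = 8.783.
Try y = 4.51 m: A R^(2/3) = 10.78 — over.
Try y = 2.62 m: A R^(2/3) = 5.691 — short.
Try y = 3.78 m: A R^(2/3) = 8.793 — matches.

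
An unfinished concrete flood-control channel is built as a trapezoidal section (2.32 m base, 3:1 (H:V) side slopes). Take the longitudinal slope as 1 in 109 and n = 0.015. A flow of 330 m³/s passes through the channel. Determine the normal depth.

Manning's equation rearranged: A R^(2/3) = nQ / (1·√S) = 0.015 × 330 / (√0.009174) = 51.68.
Trying y = 3.93 m: A R^(2/3) = 89.21 — over.
Trying y = 3.14 m: A R^(2/3) = 51.72 — matches.

y_n = 3.14 m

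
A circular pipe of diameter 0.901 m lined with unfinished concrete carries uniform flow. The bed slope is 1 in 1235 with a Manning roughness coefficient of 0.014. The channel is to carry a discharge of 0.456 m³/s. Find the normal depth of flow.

Manning's equation rearranged: A R^(2/3) = nQ / (1·√S) = 0.014 × 0.456 / (√0.0008097) = 0.2244.
Try y = 0.786 m: A R^(2/3) = 0.2476 — over.
Try y = 0.613 m: A R^(2/3) = 0.1903 — short.
Try y = 0.701 m: A R^(2/3) = 0.2242 — ≈ 0.2244.

y_n = 0.701 m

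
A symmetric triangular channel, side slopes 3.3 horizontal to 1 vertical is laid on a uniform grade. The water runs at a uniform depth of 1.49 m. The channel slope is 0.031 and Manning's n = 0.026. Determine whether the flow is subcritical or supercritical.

supercritical

For a triangular section with side slope z = 3.3: A = zy² = 3.3×1.49² = 7.326 m²; P = 2y√(1+z²) = 2×1.49×3.448 = 10.28 m.
Hydraulic radius R = A/P = 7.326/10.28 = 0.713 m.
V = (1/n) R^(2/3) √S = (1/0.026) × 0.713^(2/3) × √0.031 = 5.405 m/s. Hydraulic depth D_h = A/T = 7.326/9.834 = 0.745 m.
Froude number Fr = V/√(g·D_h) = 5.405/√(9.81×0.745) = 2, which is greater than 1, so the flow is supercritical.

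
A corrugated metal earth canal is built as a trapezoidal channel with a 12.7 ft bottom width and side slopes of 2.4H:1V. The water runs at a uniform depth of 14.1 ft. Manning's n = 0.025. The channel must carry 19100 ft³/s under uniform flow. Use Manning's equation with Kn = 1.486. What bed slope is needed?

S = 0.016

With bottom width b = 12.7 ft and side slope z = 2.4: A = (b + zy)y = (12.7 + 2.4×14.1)×14.1 = 656.2 ft²; P = b + 2y√(1+z²) = 12.7 + 2×14.1×2.6 = 86.02 ft.
Hydraulic radius R = A/P = 656.2/86.02 = 7.629 ft.
From Manning's equation, S = [nQ / (1.486 A R^(2/3))]² = [0.025 × 19100 / (1.486 × 656.2 × 7.629^(2/3))]² = 0.016.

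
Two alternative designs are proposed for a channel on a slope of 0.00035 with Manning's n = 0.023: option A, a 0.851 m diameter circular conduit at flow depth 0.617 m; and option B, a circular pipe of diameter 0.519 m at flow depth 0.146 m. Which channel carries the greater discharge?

Channel A: For a circular section of diameter D = 0.851 m at depth y = 0.617 m, the central angle is θ = 2 arccos(1 − 2y/D) = 4.075 rad. Then A = (D²/8)(θ − sin θ) = 0.4417 m² and P = Dθ/2 = 1.734 m. Hydraulic radius R = A/P = 0.4417/1.734 = 0.2547 m. Q_A = (1/0.023)·0.4417·0.2547^(2/3)·√0.00035 = 0.1444 m³/s.
Channel B: For a circular section of diameter D = 0.519 m at depth y = 0.146 m, the central angle is θ = 2 arccos(1 − 2y/D) = 2.236 rad. Then A = (D²/8)(θ − sin θ) = 0.04881 m² and P = Dθ/2 = 0.5803 m. Hydraulic radius R = A/P = 0.04881/0.5803 = 0.08411 m. Q_B = (1/0.023)·0.04881·0.08411^(2/3)·√0.00035 = 0.007621 m³/s.
Q_A = 0.1444 m³/s vs Q_B = 0.007621 m³/s, so channel A carries more.

channel A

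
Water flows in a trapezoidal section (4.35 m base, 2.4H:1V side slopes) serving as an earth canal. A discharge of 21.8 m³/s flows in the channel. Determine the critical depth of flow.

At critical depth, Q² T / (g A³) = 1, i.e. A³/T = Q²/g = 21.8²/9.81 = 48.44.
Trying y = 1.26 m: A³/T = 77.14 — too large.
Trying y = 0.896 m: A³/T = 22.84 — too small.
Trying y = 1.11 m: A³/T = 48.76 — close enough.

y_c = 1.11 m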